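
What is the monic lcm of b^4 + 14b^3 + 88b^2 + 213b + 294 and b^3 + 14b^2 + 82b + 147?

Euclidean algorithm in ℚ[b]:
  b^4 + 14b^3 + 88b^2 + 213b + 294 = (b)(b^3 + 14b^2 + 82b + 147) + (6b^2 + 66b + 294)
  b^3 + 14b^2 + 82b + 147 = ((1/6)b + 1/2)(6b^2 + 66b + 294) + (0)
Last nonzero remainder: 6b^2 + 66b + 294. Dividing through by 6 gives the monic gcd b^2 + 11b + 49.
Then lcm(f, g) = f·g / gcd(f, g); expanding and making the result monic gives the answer.

b^5 + 17b^4 + 130b^3 + 477b^2 + 933b + 882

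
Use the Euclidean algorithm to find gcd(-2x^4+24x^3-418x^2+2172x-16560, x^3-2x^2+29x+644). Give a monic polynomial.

x^2-9x+92

Apply the Euclidean algorithm:
  -2x^4+24x^3-418x^2+2172x-16560 = (-2x+20)(x^3-2x^2+29x+644) + (-320x^2+2880x-29440)
  x^3-2x^2+29x+644 = (-(1/320)x-7/320)(-320x^2+2880x-29440) + (0)
Last nonzero remainder: -320x^2+2880x-29440. Dividing through by -320 gives the monic gcd x^2-9x+92.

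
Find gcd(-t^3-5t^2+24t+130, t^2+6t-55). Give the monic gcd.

t-5

Repeated division with remainder:
  -t^3-5t^2+24t+130 = (-t+1)(t^2+6t-55) + (-37t+185)
  t^2+6t-55 = (-(1/37)t-11/37)(-37t+185) + (0)
Last nonzero remainder: -37t+185. Dividing through by -37 gives the monic gcd t-5.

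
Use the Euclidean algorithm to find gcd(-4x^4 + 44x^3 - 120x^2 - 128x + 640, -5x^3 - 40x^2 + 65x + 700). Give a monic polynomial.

Euclidean algorithm in ℚ[x]:
  -4x^4 + 44x^3 - 120x^2 - 128x + 640 = ((4/5)x - 76/5)(-5x^3 - 40x^2 + 65x + 700) + (-780x^2 + 300x + 11280)
  -5x^3 - 40x^2 + 65x + 700 = ((1/156)x + 109/2028)(-780x^2 + 300x + 11280) + (-(3960/169)x + 15840/169)
  -780x^2 + 300x + 11280 = ((2197/66)x + 7943/66)(-(3960/169)x + 15840/169) + (0)
Last nonzero remainder: -(3960/169)x + 15840/169. Dividing through by -3960/169 gives the monic gcd x - 4.

x - 4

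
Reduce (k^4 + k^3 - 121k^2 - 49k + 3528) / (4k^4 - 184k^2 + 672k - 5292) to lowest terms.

Apply the Euclidean algorithm:
  k^4 + k^3 - 121k^2 - 49k + 3528 = (1/4)(4k^4 - 184k^2 + 672k - 5292) + (k^3 - 75k^2 - 217k + 4851)
  4k^4 - 184k^2 + 672k - 5292 = (4k + 300)(k^3 - 75k^2 - 217k + 4851) + (23184k^2 + 46368k - 1460592)
  k^3 - 75k^2 - 217k + 4851 = ((1/23184)k - 11/3312)(23184k^2 + 46368k - 1460592) + (0)
Last nonzero remainder: 23184k^2 + 46368k - 1460592. Dividing through by 23184 gives the monic gcd k^2 + 2k - 63.
Cancel k^2 + 2k - 63 from numerator and denominator to get the reduced form.

(k^2 - k - 56)/(4k^2 - 8k + 84)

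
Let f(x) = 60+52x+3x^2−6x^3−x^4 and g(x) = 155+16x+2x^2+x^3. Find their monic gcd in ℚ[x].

Euclidean algorithm in ℚ[x]:
  −x^4−6x^3+3x^2+52x+60 = (−x−4)(x^3+2x^2+16x+155) + (27x^2+271x+680)
  x^3+2x^2+16x+155 = ((1/27)x−217/729)(27x^2+271x+680) + ((52111/729)x+260555/729)
  27x^2+271x+680 = ((19683/52111)x+99144/52111)((52111/729)x+260555/729) + (0)
Last nonzero remainder: (52111/729)x+260555/729. Dividing through by 52111/729 gives the monic gcd x+5.

5+x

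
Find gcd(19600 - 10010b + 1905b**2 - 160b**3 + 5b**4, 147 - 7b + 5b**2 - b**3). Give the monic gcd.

Repeated division with remainder:
  5b**4 - 160b**3 + 1905b**2 - 10010b + 19600 = (-5b + 135)(-b**3 + 5b**2 - 7b + 147) + (1195b**2 - 8330b - 245)
  -b**3 + 5b**2 - 7b + 147 = (-(1/1195)b - 471/285605)(1195b**2 - 8330b - 245) + (-(1196244/57121)b + 8373708/57121)
  1195b**2 - 8330b - 245 = (-(68259595/1196244)b - 285605/170892)(-(1196244/57121)b + 8373708/57121) + (0)
Last nonzero remainder: -(1196244/57121)b + 8373708/57121. Dividing through by -1196244/57121 gives the monic gcd b - 7.

-7 + b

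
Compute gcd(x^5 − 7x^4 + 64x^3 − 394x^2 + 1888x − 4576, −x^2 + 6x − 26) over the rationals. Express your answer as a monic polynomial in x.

x^2 − 6x + 26

Euclidean algorithm in ℚ[x]:
  x^5 − 7x^4 + 64x^3 − 394x^2 + 1888x − 4576 = (−x^3 + x^2 − 32x + 176)(−x^2 + 6x − 26) + (0)
Last nonzero remainder: −x^2 + 6x − 26. Dividing through by −1 gives the monic gcd x^2 − 6x + 26.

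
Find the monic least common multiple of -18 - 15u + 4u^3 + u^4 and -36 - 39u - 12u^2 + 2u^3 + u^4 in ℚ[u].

72 + 42u - 15u^2 - 16u^3 + u^5

Repeated division with remainder:
  u^4 + 4u^3 - 15u - 18 = (u^4 + 2u^3 - 12u^2 - 39u - 36) + (2u^3 + 12u^2 + 24u + 18)
  u^4 + 2u^3 - 12u^2 - 39u - 36 = ((1/2)u - 2)(2u^3 + 12u^2 + 24u + 18) + (0)
Last nonzero remainder: 2u^3 + 12u^2 + 24u + 18. Dividing through by 2 gives the monic gcd u^3 + 6u^2 + 12u + 9.
Then lcm(f, g) = f·g / gcd(f, g); expanding and making the result monic gives the answer.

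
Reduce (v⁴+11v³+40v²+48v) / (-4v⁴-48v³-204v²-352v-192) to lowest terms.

Euclidean algorithm in ℚ[v]:
  v⁴+11v³+40v²+48v = (-1/4)(-4v⁴-48v³-204v²-352v-192) + (-v³-11v²-40v-48)
  -4v⁴-48v³-204v²-352v-192 = (4v+4)(-v³-11v²-40v-48) + (0)
Last nonzero remainder: -v³-11v²-40v-48. Dividing through by -1 gives the monic gcd v³+11v²+40v+48.
Cancel v³+11v²+40v+48 from numerator and denominator to get the reduced form.

(-v)/(4v+4)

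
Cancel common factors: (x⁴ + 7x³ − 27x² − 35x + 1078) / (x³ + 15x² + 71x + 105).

(x³ − 27x + 154)/(x² + 8x + 15)

Euclidean algorithm in ℚ[x]:
  x⁴ + 7x³ − 27x² − 35x + 1078 = (x − 8)(x³ + 15x² + 71x + 105) + (22x² + 428x + 1918)
  x³ + 15x² + 71x + 105 = ((1/22)x − 49/242)(22x² + 428x + 1918) + ((8528/121)x + 59696/121)
  22x² + 428x + 1918 = ((1331/4264)x + 16577/4264)((8528/121)x + 59696/121) + (0)
Last nonzero remainder: (8528/121)x + 59696/121. Dividing through by 8528/121 gives the monic gcd x + 7.
Cancel x + 7 from numerator and denominator to get the reduced form.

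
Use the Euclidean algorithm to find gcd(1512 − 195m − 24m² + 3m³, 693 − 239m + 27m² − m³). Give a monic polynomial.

63 − 16m + m²

By polynomial division,
  3m³ − 24m² − 195m + 1512 = (−3)(−m³ + 27m² − 239m + 693) + (57m² − 912m + 3591)
  −m³ + 27m² − 239m + 693 = (−(1/57)m + 11/57)(57m² − 912m + 3591) + (0)
Last nonzero remainder: 57m² − 912m + 3591. Dividing through by 57 gives the monic gcd m² − 16m + 63.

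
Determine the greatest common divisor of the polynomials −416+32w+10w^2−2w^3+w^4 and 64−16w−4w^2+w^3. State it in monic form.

Euclidean algorithm in ℚ[w]:
  w^4−2w^3+10w^2+32w−416 = (w+2)(w^3−4w^2−16w+64) + (34w^2−544)
  w^3−4w^2−16w+64 = ((1/34)w−2/17)(34w^2−544) + (0)
Last nonzero remainder: 34w^2−544. Dividing through by 34 gives the monic gcd w^2−16.

−16+w^2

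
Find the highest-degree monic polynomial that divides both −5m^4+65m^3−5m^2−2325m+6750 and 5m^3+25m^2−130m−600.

Repeated division with remainder:
  −5m^4+65m^3−5m^2−2325m+6750 = (−m+18)(5m^3+25m^2−130m−600) + (−585m^2−585m+17550)
  5m^3+25m^2−130m−600 = (−(1/117)m−4/117)(−585m^2−585m+17550) + (0)
Last nonzero remainder: −585m^2−585m+17550. Dividing through by −585 gives the monic gcd m^2+m−30.

m^2+m−30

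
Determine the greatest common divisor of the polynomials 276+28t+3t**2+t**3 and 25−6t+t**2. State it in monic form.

Euclidean algorithm in ℚ[t]:
  t**3+3t**2+28t+276 = (t+9)(t**2−6t+25) + (57t+51)
  t**2−6t+25 = ((1/57)t−131/1083)(57t+51) + (11252/361)
  57t+51 = ((20577/11252)t+18411/11252)(11252/361) + (0)
The last nonzero remainder is the constant 11252/361, so the polynomials are coprime and gcd = 1.

1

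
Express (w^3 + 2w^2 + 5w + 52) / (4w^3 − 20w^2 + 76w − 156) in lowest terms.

Repeated division with remainder:
  w^3 + 2w^2 + 5w + 52 = (1/4)(4w^3 − 20w^2 + 76w − 156) + (7w^2 − 14w + 91)
  4w^3 − 20w^2 + 76w − 156 = ((4/7)w − 12/7)(7w^2 − 14w + 91) + (0)
Last nonzero remainder: 7w^2 − 14w + 91. Dividing through by 7 gives the monic gcd w^2 − 2w + 13.
Cancel w^2 − 2w + 13 from numerator and denominator to get the reduced form.

(w + 4)/(4w − 12)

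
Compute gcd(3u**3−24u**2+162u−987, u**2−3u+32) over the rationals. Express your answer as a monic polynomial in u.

1

Apply the Euclidean algorithm:
  3u**3−24u**2+162u−987 = (3u−15)(u**2−3u+32) + (21u−507)
  u**2−3u+32 = ((1/21)u+148/147)(21u−507) + (26580/49)
  21u−507 = ((343/8860)u−8281/8860)(26580/49) + (0)
The last nonzero remainder is the constant 26580/49, so the polynomials are coprime and gcd = 1.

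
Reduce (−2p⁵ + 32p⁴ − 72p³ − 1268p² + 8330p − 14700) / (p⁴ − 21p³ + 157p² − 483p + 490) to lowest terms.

(−2p³ + 8p² + 94p − 420)/(p² − 9p + 14)

By polynomial division,
  −2p⁵ + 32p⁴ − 72p³ − 1268p² + 8330p − 14700 = (−2p − 10)(p⁴ − 21p³ + 157p² − 483p + 490) + (32p³ − 664p² + 4480p − 9800)
  p⁴ − 21p³ + 157p² − 483p + 490 = ((1/32)p − 1/128)(32p³ − 664p² + 4480p − 9800) + ((189/16)p² − (567/4)p + 6615/16)
  32p³ − 664p² + 4480p − 9800 = ((512/189)p − 640/27)((189/16)p² − (567/4)p + 6615/16) + (0)
Last nonzero remainder: (189/16)p² − (567/4)p + 6615/16. Dividing through by 189/16 gives the monic gcd p² − 12p + 35.
Cancel p² − 12p + 35 from numerator and denominator to get the reduced form.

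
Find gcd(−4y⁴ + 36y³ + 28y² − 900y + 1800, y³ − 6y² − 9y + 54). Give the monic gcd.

Euclidean algorithm in ℚ[y]:
  −4y⁴ + 36y³ + 28y² − 900y + 1800 = (−4y + 12)(y³ − 6y² − 9y + 54) + (64y² − 576y + 1152)
  y³ − 6y² − 9y + 54 = ((1/64)y + 3/64)(64y² − 576y + 1152) + (0)
Last nonzero remainder: 64y² − 576y + 1152. Dividing through by 64 gives the monic gcd y² − 9y + 18.

y² − 9y + 18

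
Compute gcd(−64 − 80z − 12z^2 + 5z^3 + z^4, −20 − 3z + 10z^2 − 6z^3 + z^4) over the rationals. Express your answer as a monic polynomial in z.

Apply the Euclidean algorithm:
  z^4 + 5z^3 − 12z^2 − 80z − 64 = (z^4 − 6z^3 + 10z^2 − 3z − 20) + (11z^3 − 22z^2 − 77z − 44)
  z^4 − 6z^3 + 10z^2 − 3z − 20 = ((1/11)z − 4/11)(11z^3 − 22z^2 − 77z − 44) + (9z^2 − 27z − 36)
  11z^3 − 22z^2 − 77z − 44 = ((11/9)z + 11/9)(9z^2 − 27z − 36) + (0)
Last nonzero remainder: 9z^2 − 27z − 36. Dividing through by 9 gives the monic gcd z^2 − 3z − 4.

−4 − 3z + z^2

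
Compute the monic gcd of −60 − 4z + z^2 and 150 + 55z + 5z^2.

6 + z

Repeated division with remainder:
  z^2 − 4z − 60 = (1/5)(5z^2 + 55z + 150) + (−15z − 90)
  5z^2 + 55z + 150 = (−(1/3)z − 5/3)(−15z − 90) + (0)
Last nonzero remainder: −15z − 90. Dividing through by −15 gives the monic gcd z + 6.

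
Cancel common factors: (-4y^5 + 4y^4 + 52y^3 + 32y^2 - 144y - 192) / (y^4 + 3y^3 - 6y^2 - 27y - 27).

Euclidean algorithm in ℚ[y]:
  -4y^5 + 4y^4 + 52y^3 + 32y^2 - 144y - 192 = (-4y + 16)(y^4 + 3y^3 - 6y^2 - 27y - 27) + (-20y^3 + 20y^2 + 180y + 240)
  y^4 + 3y^3 - 6y^2 - 27y - 27 = (-(1/20)y - 1/5)(-20y^3 + 20y^2 + 180y + 240) + (7y^2 + 21y + 21)
  -20y^3 + 20y^2 + 180y + 240 = (-(20/7)y + 80/7)(7y^2 + 21y + 21) + (0)
Last nonzero remainder: 7y^2 + 21y + 21. Dividing through by 7 gives the monic gcd y^2 + 3y + 3.
Cancel y^2 + 3y + 3 from numerator and denominator to get the reduced form.

(-4y^3 + 16y^2 + 16y - 64)/(y^2 - 9)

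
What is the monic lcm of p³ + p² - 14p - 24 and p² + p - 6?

p⁴ - p³ - 16p² + 4p + 48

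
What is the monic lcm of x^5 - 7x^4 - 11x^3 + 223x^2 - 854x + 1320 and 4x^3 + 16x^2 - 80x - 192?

x^6 - 5x^5 - 25x^4 + 201x^3 - 408x^2 - 388x + 2640

Apply the Euclidean algorithm:
  x^5 - 7x^4 - 11x^3 + 223x^2 - 854x + 1320 = ((1/4)x^2 - (11/4)x + 53/4)(4x^3 + 16x^2 - 80x - 192) + (-161x^2 - 322x + 3864)
  4x^3 + 16x^2 - 80x - 192 = (-(4/161)x - 8/161)(-161x^2 - 322x + 3864) + (0)
Last nonzero remainder: -161x^2 - 322x + 3864. Dividing through by -161 gives the monic gcd x^2 + 2x - 24.
Then lcm(f, g) = f·g / gcd(f, g); expanding and making the result monic gives the answer.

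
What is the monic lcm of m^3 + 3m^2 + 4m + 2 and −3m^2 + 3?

m^4 + 2m^3 + m^2 − 2m − 2

Apply the Euclidean algorithm:
  m^3 + 3m^2 + 4m + 2 = (−(1/3)m − 1)(−3m^2 + 3) + (5m + 5)
  −3m^2 + 3 = (−(3/5)m + 3/5)(5m + 5) + (0)
Last nonzero remainder: 5m + 5. Dividing through by 5 gives the monic gcd m + 1.
Then lcm(f, g) = f·g / gcd(f, g); expanding and making the result monic gives the answer.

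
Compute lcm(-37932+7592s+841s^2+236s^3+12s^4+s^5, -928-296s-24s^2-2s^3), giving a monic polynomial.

-151728-7564s+10956s^2+1785s^3+284s^4+16s^5+s^6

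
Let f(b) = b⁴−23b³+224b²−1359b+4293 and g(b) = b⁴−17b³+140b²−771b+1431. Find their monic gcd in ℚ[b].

b³−14b²+98b−477

Euclidean algorithm in ℚ[b]:
  b⁴−23b³+224b²−1359b+4293 = (b⁴−17b³+140b²−771b+1431) + (−6b³+84b²−588b+2862)
  b⁴−17b³+140b²−771b+1431 = (−(1/6)b+1/2)(−6b³+84b²−588b+2862) + (0)
Last nonzero remainder: −6b³+84b²−588b+2862. Dividing through by −6 gives the monic gcd b³−14b²+98b−477.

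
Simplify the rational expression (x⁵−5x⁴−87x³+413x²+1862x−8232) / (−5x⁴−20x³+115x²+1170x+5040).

Apply the Euclidean algorithm:
  x⁵−5x⁴−87x³+413x²+1862x−8232 = (−(1/5)x+9/5)(−5x⁴−20x³+115x²+1170x+5040) + (−28x³+440x²+764x−17304)
  −5x⁴−20x³+115x²+1170x+5040 = ((5/28)x+345/98)(−28x³+440x²+764x−17304) + (−(76950/49)x²+(76950/49)x+461700/7)
  −28x³+440x²+764x−17304 = ((686/38475)x−10094/38475)(−(76950/49)x²+(76950/49)x+461700/7) + (0)
Last nonzero remainder: −(76950/49)x²+(76950/49)x+461700/7. Dividing through by −76950/49 gives the monic gcd x²−x−42.
Cancel x²−x−42 from numerator and denominator to get the reduced form.

(−x³+4x²+49x−196)/(5x²+25x+120)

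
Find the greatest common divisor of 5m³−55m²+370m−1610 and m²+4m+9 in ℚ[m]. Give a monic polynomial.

1

By polynomial division,
  5m³−55m²+370m−1610 = (5m−75)(m²+4m+9) + (625m−935)
  m²+4m+9 = ((1/625)m+687/78125)(625m−935) + (269094/15625)
  625m−935 = ((9765625/269094)m−14609375/269094)(269094/15625) + (0)
The last nonzero remainder is the constant 269094/15625, so the polynomials are coprime and gcd = 1.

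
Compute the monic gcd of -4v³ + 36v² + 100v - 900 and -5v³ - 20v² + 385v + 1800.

v² - 4v - 45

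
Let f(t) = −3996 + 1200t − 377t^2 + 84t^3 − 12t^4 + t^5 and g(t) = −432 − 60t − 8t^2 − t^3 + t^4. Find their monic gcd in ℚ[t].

−108 + 12t − 5t^2 + t^3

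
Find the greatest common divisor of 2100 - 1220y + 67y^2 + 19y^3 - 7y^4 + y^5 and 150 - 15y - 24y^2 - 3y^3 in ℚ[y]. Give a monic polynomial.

-10 + 3y + y^2

Repeated division with remainder:
  y^5 - 7y^4 + 19y^3 + 67y^2 - 1220y + 2100 = (-(1/3)y^2 + 5y - 134/3)(-3y^3 - 24y^2 - 15y + 150) + (-880y^2 - 2640y + 8800)
  -3y^3 - 24y^2 - 15y + 150 = ((3/880)y + 3/176)(-880y^2 - 2640y + 8800) + (0)
Last nonzero remainder: -880y^2 - 2640y + 8800. Dividing through by -880 gives the monic gcd y^2 + 3y - 10.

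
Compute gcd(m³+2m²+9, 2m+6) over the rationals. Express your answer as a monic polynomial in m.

By polynomial division,
  m³+2m²+9 = ((1/2)m²-(1/2)m+3/2)(2m+6) + (0)
Last nonzero remainder: 2m+6. Dividing through by 2 gives the monic gcd m+3.

m+3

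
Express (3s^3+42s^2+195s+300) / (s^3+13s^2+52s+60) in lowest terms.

(3s^2+27s+60)/(s^2+8s+12)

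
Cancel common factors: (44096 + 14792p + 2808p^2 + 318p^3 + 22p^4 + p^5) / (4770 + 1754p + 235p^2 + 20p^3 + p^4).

(416 + 116p + 16p^2 + p^3)/(45 + 14p + p^2)

Apply the Euclidean algorithm:
  p^5 + 22p^4 + 318p^3 + 2808p^2 + 14792p + 44096 = (p + 2)(p^4 + 20p^3 + 235p^2 + 1754p + 4770) + (43p^3 + 584p^2 + 6514p + 34556)
  p^4 + 20p^3 + 235p^2 + 1754p + 4770 = ((1/43)p + 276/1849)(43p^3 + 584p^2 + 6514p + 34556) + (-(6771/1849)p^2 - (40626/1849)p - 717726/1849)
  43p^3 + 584p^2 + 6514p + 34556 = (-(79507/6771)p - 602774/6771)(-(6771/1849)p^2 - (40626/1849)p - 717726/1849) + (0)
Last nonzero remainder: -(6771/1849)p^2 - (40626/1849)p - 717726/1849. Dividing through by -6771/1849 gives the monic gcd p^2 + 6p + 106.
Cancel p^2 + 6p + 106 from numerator and denominator to get the reduced form.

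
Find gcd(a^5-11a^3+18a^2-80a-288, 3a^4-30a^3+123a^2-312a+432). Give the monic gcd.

a^3-6a^2+17a-36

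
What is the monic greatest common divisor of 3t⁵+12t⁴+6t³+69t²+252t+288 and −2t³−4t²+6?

Apply the Euclidean algorithm:
  3t⁵+12t⁴+6t³+69t²+252t+288 = (−(3/2)t²−3t+3)(−2t³−4t²+6) + (90t²+270t+270)
  −2t³−4t²+6 = (−(1/45)t+1/45)(90t²+270t+270) + (0)
Last nonzero remainder: 90t²+270t+270. Dividing through by 90 gives the monic gcd t²+3t+3.

t²+3t+3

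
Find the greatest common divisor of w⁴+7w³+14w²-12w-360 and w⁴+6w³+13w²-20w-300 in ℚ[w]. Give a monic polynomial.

w³+w²+8w-60

Repeated division with remainder:
  w⁴+7w³+14w²-12w-360 = (w⁴+6w³+13w²-20w-300) + (w³+w²+8w-60)
  w⁴+6w³+13w²-20w-300 = (w+5)(w³+w²+8w-60) + (0)
The last nonzero remainder w³+w²+8w-60 is already monic.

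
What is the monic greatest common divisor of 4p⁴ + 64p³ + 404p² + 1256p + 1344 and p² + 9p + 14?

p² + 9p + 14

Repeated division with remainder:
  4p⁴ + 64p³ + 404p² + 1256p + 1344 = (4p² + 28p + 96)(p² + 9p + 14) + (0)
The last nonzero remainder p² + 9p + 14 is already monic.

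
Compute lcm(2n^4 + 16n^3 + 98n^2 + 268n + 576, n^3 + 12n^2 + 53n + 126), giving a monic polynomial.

By polynomial division,
  2n^4 + 16n^3 + 98n^2 + 268n + 576 = (2n - 8)(n^3 + 12n^2 + 53n + 126) + (88n^2 + 440n + 1584)
  n^3 + 12n^2 + 53n + 126 = ((1/88)n + 7/88)(88n^2 + 440n + 1584) + (0)
Last nonzero remainder: 88n^2 + 440n + 1584. Dividing through by 88 gives the monic gcd n^2 + 5n + 18.
Then lcm(f, g) = f·g / gcd(f, g); expanding and making the result monic gives the answer.

n^5 + 15n^4 + 105n^3 + 477n^2 + 1226n + 2016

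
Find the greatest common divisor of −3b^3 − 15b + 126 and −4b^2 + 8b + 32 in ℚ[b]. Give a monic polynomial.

1

Euclidean algorithm in ℚ[b]:
  −3b^3 − 15b + 126 = ((3/4)b + 3/2)(−4b^2 + 8b + 32) + (−51b + 78)
  −4b^2 + 8b + 32 = ((4/51)b − 32/867)(−51b + 78) + (10080/289)
  −51b + 78 = (−(4913/3360)b + 3757/1680)(10080/289) + (0)
The last nonzero remainder is the constant 10080/289, so the polynomials are coprime and gcd = 1.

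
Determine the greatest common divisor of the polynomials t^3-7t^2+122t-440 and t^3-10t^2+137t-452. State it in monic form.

t-4

Euclidean algorithm in ℚ[t]:
  t^3-7t^2+122t-440 = (t^3-10t^2+137t-452) + (3t^2-15t+12)
  t^3-10t^2+137t-452 = ((1/3)t-5/3)(3t^2-15t+12) + (108t-432)
  3t^2-15t+12 = ((1/36)t-1/36)(108t-432) + (0)
Last nonzero remainder: 108t-432. Dividing through by 108 gives the monic gcd t-4.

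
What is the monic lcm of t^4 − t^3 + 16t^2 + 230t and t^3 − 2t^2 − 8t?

t^6 − 3t^5 + 10t^4 + 206t^3 − 588t^2 − 1840t

Euclidean algorithm in ℚ[t]:
  t^4 − t^3 + 16t^2 + 230t = (t + 1)(t^3 − 2t^2 − 8t) + (26t^2 + 238t)
  t^3 − 2t^2 − 8t = ((1/26)t − 145/338)(26t^2 + 238t) + ((15903/169)t)
  26t^2 + 238t = ((4394/15903)t + 40222/15903)((15903/169)t) + (0)
Last nonzero remainder: (15903/169)t. Dividing through by 15903/169 gives the monic gcd t.
Then lcm(f, g) = f·g / gcd(f, g); expanding and making the result monic gives the answer.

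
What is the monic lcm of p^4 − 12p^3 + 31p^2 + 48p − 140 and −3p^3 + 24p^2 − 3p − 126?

p^5 − 15p^4 + 67p^3 − 45p^2 − 284p + 420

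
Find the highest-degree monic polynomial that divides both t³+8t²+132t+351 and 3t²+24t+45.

Apply the Euclidean algorithm:
  t³+8t²+132t+351 = ((1/3)t)(3t²+24t+45) + (117t+351)
  3t²+24t+45 = ((1/39)t+5/39)(117t+351) + (0)
Last nonzero remainder: 117t+351. Dividing through by 117 gives the monic gcd t+3.

t+3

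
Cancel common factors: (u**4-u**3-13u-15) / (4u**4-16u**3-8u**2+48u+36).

(u**2+u+5)/(4u**2-8u-12)

By polynomial division,
  u**4-u**3-13u-15 = (1/4)(4u**4-16u**3-8u**2+48u+36) + (3u**3+2u**2-25u-24)
  4u**4-16u**3-8u**2+48u+36 = ((4/3)u-56/9)(3u**3+2u**2-25u-24) + ((340/9)u**2-(680/9)u-340/3)
  3u**3+2u**2-25u-24 = ((27/340)u+18/85)((340/9)u**2-(680/9)u-340/3) + (0)
Last nonzero remainder: (340/9)u**2-(680/9)u-340/3. Dividing through by 340/9 gives the monic gcd u**2-2u-3.
Cancel u**2-2u-3 from numerator and denominator to get the reduced form.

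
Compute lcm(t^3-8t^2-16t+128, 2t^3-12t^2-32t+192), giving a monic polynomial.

Euclidean algorithm in ℚ[t]:
  t^3-8t^2-16t+128 = (1/2)(2t^3-12t^2-32t+192) + (-2t^2+32)
  2t^3-12t^2-32t+192 = (-t+6)(-2t^2+32) + (0)
Last nonzero remainder: -2t^2+32. Dividing through by -2 gives the monic gcd t^2-16.
Then lcm(f, g) = f·g / gcd(f, g); expanding and making the result monic gives the answer.

t^4-14t^3+32t^2+224t-768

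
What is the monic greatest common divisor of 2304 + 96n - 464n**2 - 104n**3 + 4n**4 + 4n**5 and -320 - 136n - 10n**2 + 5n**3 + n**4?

Repeated division with remainder:
  4n**5 + 4n**4 - 104n**3 - 464n**2 + 96n + 2304 = (4n - 16)(n**4 + 5n**3 - 10n**2 - 136n - 320) + (16n**3 - 80n**2 - 800n - 2816)
  n**4 + 5n**3 - 10n**2 - 136n - 320 = ((1/16)n + 5/8)(16n**3 - 80n**2 - 800n - 2816) + (90n**2 + 540n + 1440)
  16n**3 - 80n**2 - 800n - 2816 = ((8/45)n - 88/45)(90n**2 + 540n + 1440) + (0)
Last nonzero remainder: 90n**2 + 540n + 1440. Dividing through by 90 gives the monic gcd n**2 + 6n + 16.

16 + 6n + n**2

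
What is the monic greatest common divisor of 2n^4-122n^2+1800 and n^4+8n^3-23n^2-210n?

Euclidean algorithm in ℚ[n]:
  2n^4-122n^2+1800 = (2)(n^4+8n^3-23n^2-210n) + (-16n^3-76n^2+420n+1800)
  n^4+8n^3-23n^2-210n = (-(1/16)n-13/64)(-16n^3-76n^2+420n+1800) + (-(195/16)n^2-(195/16)n+2925/8)
  -16n^3-76n^2+420n+1800 = ((256/195)n+64/13)(-(195/16)n^2-(195/16)n+2925/8) + (0)
Last nonzero remainder: -(195/16)n^2-(195/16)n+2925/8. Dividing through by -195/16 gives the monic gcd n^2+n-30.

n^2+n-30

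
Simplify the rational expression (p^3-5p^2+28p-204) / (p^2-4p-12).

(p^2+p+34)/(p+2)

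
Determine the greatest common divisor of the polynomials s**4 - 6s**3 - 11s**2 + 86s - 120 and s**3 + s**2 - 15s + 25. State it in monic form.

s**2 - 4s + 5

Euclidean algorithm in ℚ[s]:
  s**4 - 6s**3 - 11s**2 + 86s - 120 = (s - 7)(s**3 + s**2 - 15s + 25) + (11s**2 - 44s + 55)
  s**3 + s**2 - 15s + 25 = ((1/11)s + 5/11)(11s**2 - 44s + 55) + (0)
Last nonzero remainder: 11s**2 - 44s + 55. Dividing through by 11 gives the monic gcd s**2 - 4s + 5.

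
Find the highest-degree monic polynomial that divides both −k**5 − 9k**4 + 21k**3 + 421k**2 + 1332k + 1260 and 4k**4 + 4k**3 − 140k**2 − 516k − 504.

k**3 − 2k**2 − 29k − 42

By polynomial division,
  −k**5 − 9k**4 + 21k**3 + 421k**2 + 1332k + 1260 = (−(1/4)k − 2)(4k**4 + 4k**3 − 140k**2 − 516k − 504) + (−6k**3 + 12k**2 + 174k + 252)
  4k**4 + 4k**3 − 140k**2 − 516k − 504 = (−(2/3)k − 2)(−6k**3 + 12k**2 + 174k + 252) + (0)
Last nonzero remainder: −6k**3 + 12k**2 + 174k + 252. Dividing through by −6 gives the monic gcd k**3 − 2k**2 − 29k − 42.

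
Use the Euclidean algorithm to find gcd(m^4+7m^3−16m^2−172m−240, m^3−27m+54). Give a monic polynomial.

Repeated division with remainder:
  m^4+7m^3−16m^2−172m−240 = (m+7)(m^3−27m+54) + (11m^2−37m−618)
  m^3−27m+54 = ((1/11)m+37/121)(11m^2−37m−618) + ((4900/121)m+29400/121)
  11m^2−37m−618 = ((1331/4900)m−12463/4900)((4900/121)m+29400/121) + (0)
Last nonzero remainder: (4900/121)m+29400/121. Dividing through by 4900/121 gives the monic gcd m+6.

m+6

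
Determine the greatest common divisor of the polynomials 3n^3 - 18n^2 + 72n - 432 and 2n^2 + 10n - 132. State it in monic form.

Euclidean algorithm in ℚ[n]:
  3n^3 - 18n^2 + 72n - 432 = ((3/2)n - 33/2)(2n^2 + 10n - 132) + (435n - 2610)
  2n^2 + 10n - 132 = ((2/435)n + 22/435)(435n - 2610) + (0)
Last nonzero remainder: 435n - 2610. Dividing through by 435 gives the monic gcd n - 6.

n - 6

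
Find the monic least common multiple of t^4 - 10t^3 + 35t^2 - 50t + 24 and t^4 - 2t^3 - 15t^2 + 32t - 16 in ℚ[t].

t^6 - 7t^5 + t^4 + 95t^3 - 266t^2 + 272t - 96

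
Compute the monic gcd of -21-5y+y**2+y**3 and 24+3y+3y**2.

Repeated division with remainder:
  y**3+y**2-5y-21 = ((1/3)y)(3y**2+3y+24) + (-13y-21)
  3y**2+3y+24 = (-(3/13)y+24/169)(-13y-21) + (4560/169)
  -13y-21 = (-(2197/4560)y-1183/1520)(4560/169) + (0)
The last nonzero remainder is the constant 4560/169, so the polynomials are coprime and gcd = 1.

1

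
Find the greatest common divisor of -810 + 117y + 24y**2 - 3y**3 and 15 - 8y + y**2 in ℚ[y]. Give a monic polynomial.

-5 + y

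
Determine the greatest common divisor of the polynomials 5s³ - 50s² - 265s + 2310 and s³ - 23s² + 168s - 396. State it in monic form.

By polynomial division,
  5s³ - 50s² - 265s + 2310 = (5)(s³ - 23s² + 168s - 396) + (65s² - 1105s + 4290)
  s³ - 23s² + 168s - 396 = ((1/65)s - 6/65)(65s² - 1105s + 4290) + (0)
Last nonzero remainder: 65s² - 1105s + 4290. Dividing through by 65 gives the monic gcd s² - 17s + 66.

s² - 17s + 66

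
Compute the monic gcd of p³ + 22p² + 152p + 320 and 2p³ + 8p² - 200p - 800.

p² + 14p + 40

By polynomial division,
  p³ + 22p² + 152p + 320 = (1/2)(2p³ + 8p² - 200p - 800) + (18p² + 252p + 720)
  2p³ + 8p² - 200p - 800 = ((1/9)p - 10/9)(18p² + 252p + 720) + (0)
Last nonzero remainder: 18p² + 252p + 720. Dividing through by 18 gives the monic gcd p² + 14p + 40.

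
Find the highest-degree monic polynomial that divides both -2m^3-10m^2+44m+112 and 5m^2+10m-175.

m+7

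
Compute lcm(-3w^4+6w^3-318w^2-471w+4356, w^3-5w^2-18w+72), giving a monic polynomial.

w^5-8w^4+118w^3-479w^2-2394w+8712

Apply the Euclidean algorithm:
  -3w^4+6w^3-318w^2-471w+4356 = (-3w-9)(w^3-5w^2-18w+72) + (-417w^2-417w+5004)
  w^3-5w^2-18w+72 = (-(1/417)w+2/139)(-417w^2-417w+5004) + (0)
Last nonzero remainder: -417w^2-417w+5004. Dividing through by -417 gives the monic gcd w^2+w-12.
Then lcm(f, g) = f·g / gcd(f, g); expanding and making the result monic gives the answer.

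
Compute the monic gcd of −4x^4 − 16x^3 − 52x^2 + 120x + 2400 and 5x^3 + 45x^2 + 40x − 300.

x + 5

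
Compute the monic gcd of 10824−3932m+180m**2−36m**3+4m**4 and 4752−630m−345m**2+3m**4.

Repeated division with remainder:
  4m**4−36m**3+180m**2−3932m+10824 = (4/3)(3m**4−345m**2−630m+4752) + (−36m**3+640m**2−3092m+4488)
  3m**4−345m**2−630m+4752 = (−(1/12)m−40/27)(−36m**3+640m**2−3092m+4488) + ((9328/27)m**2−(130592/27)m+102608/9)
  −36m**3+640m**2−3092m+4488 = (−(243/2332)m+459/1166)((9328/27)m**2−(130592/27)m+102608/9) + (0)
Last nonzero remainder: (9328/27)m**2−(130592/27)m+102608/9. Dividing through by 9328/27 gives the monic gcd m**2−14m+33.

33−14m+m**2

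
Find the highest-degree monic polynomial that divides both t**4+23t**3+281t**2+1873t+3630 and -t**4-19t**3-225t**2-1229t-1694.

t**2+10t+121

Euclidean algorithm in ℚ[t]:
  t**4+23t**3+281t**2+1873t+3630 = (-1)(-t**4-19t**3-225t**2-1229t-1694) + (4t**3+56t**2+644t+1936)
  -t**4-19t**3-225t**2-1229t-1694 = (-(1/4)t-5/4)(4t**3+56t**2+644t+1936) + (6t**2+60t+726)
  4t**3+56t**2+644t+1936 = ((2/3)t+8/3)(6t**2+60t+726) + (0)
Last nonzero remainder: 6t**2+60t+726. Dividing through by 6 gives the monic gcd t**2+10t+121.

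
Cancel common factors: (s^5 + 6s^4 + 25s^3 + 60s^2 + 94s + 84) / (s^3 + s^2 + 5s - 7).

(s^3 + 4s^2 + 10s + 12)/(s - 1)

Apply the Euclidean algorithm:
  s^5 + 6s^4 + 25s^3 + 60s^2 + 94s + 84 = (s^2 + 5s + 15)(s^3 + s^2 + 5s - 7) + (27s^2 + 54s + 189)
  s^3 + s^2 + 5s - 7 = ((1/27)s - 1/27)(27s^2 + 54s + 189) + (0)
Last nonzero remainder: 27s^2 + 54s + 189. Dividing through by 27 gives the monic gcd s^2 + 2s + 7.
Cancel s^2 + 2s + 7 from numerator and denominator to get the reduced form.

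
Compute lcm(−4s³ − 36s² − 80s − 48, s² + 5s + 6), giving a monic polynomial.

Apply the Euclidean algorithm:
  −4s³ − 36s² − 80s − 48 = (−4s − 16)(s² + 5s + 6) + (24s + 48)
  s² + 5s + 6 = ((1/24)s + 1/8)(24s + 48) + (0)
Last nonzero remainder: 24s + 48. Dividing through by 24 gives the monic gcd s + 2.
Then lcm(f, g) = f·g / gcd(f, g); expanding and making the result monic gives the answer.

s⁴ + 12s³ + 47s² + 72s + 36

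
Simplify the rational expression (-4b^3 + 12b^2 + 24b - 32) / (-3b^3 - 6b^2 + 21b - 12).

(4b^2 - 8b - 32)/(3b^2 + 9b - 12)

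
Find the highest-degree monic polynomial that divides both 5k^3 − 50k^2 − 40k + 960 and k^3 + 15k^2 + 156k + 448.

By polynomial division,
  5k^3 − 50k^2 − 40k + 960 = (5)(k^3 + 15k^2 + 156k + 448) + (−125k^2 − 820k − 1280)
  k^3 + 15k^2 + 156k + 448 = (−(1/125)k − 211/3125)(−125k^2 − 820k − 1280) + ((56496/625)k + 225984/625)
  −125k^2 − 820k − 1280 = (−(78125/56496)k − 12500/3531)((56496/625)k + 225984/625) + (0)
Last nonzero remainder: (56496/625)k + 225984/625. Dividing through by 56496/625 gives the monic gcd k + 4.

k + 4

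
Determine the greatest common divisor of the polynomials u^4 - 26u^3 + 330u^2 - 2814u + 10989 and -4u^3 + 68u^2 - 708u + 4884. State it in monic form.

u^3 - 17u^2 + 177u - 1221

Euclidean algorithm in ℚ[u]:
  u^4 - 26u^3 + 330u^2 - 2814u + 10989 = (-(1/4)u + 9/4)(-4u^3 + 68u^2 - 708u + 4884) + (0)
Last nonzero remainder: -4u^3 + 68u^2 - 708u + 4884. Dividing through by -4 gives the monic gcd u^3 - 17u^2 + 177u - 1221.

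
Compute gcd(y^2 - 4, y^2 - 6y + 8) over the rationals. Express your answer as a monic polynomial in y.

y - 2

Euclidean algorithm in ℚ[y]:
  y^2 - 4 = (y^2 - 6y + 8) + (6y - 12)
  y^2 - 6y + 8 = ((1/6)y - 2/3)(6y - 12) + (0)
Last nonzero remainder: 6y - 12. Dividing through by 6 gives the monic gcd y - 2.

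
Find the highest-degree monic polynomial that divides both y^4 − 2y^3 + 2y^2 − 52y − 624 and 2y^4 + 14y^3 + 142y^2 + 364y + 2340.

y^2 + 26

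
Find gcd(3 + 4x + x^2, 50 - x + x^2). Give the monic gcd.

Apply the Euclidean algorithm:
  x^2 + 4x + 3 = (x^2 - x + 50) + (5x - 47)
  x^2 - x + 50 = ((1/5)x + 42/25)(5x - 47) + (3224/25)
  5x - 47 = ((125/3224)x - 1175/3224)(3224/25) + (0)
The last nonzero remainder is the constant 3224/25, so the polynomials are coprime and gcd = 1.

1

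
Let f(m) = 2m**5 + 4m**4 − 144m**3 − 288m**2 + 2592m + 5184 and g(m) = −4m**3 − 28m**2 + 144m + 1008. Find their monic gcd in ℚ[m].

Euclidean algorithm in ℚ[m]:
  2m**5 + 4m**4 − 144m**3 − 288m**2 + 2592m + 5184 = (−(1/2)m**2 + (5/2)m + 1/2)(−4m**3 − 28m**2 + 144m + 1008) + (−130m**2 + 4680)
  −4m**3 − 28m**2 + 144m + 1008 = ((2/65)m + 14/65)(−130m**2 + 4680) + (0)
Last nonzero remainder: −130m**2 + 4680. Dividing through by −130 gives the monic gcd m**2 − 36.

m**2 − 36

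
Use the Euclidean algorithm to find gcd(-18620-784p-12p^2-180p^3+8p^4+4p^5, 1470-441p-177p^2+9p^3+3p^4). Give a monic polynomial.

-245-49p+5p^2+p^3

Apply the Euclidean algorithm:
  4p^5+8p^4-180p^3-12p^2-784p-18620 = ((4/3)p-4/3)(3p^4+9p^3-177p^2-441p+1470) + (68p^3+340p^2-3332p-16660)
  3p^4+9p^3-177p^2-441p+1470 = ((3/68)p-3/34)(68p^3+340p^2-3332p-16660) + (0)
Last nonzero remainder: 68p^3+340p^2-3332p-16660. Dividing through by 68 gives the monic gcd p^3+5p^2-49p-245.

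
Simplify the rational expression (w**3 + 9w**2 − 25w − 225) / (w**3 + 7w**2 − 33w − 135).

Euclidean algorithm in ℚ[w]:
  w**3 + 9w**2 − 25w − 225 = (w**3 + 7w**2 − 33w − 135) + (2w**2 + 8w − 90)
  w**3 + 7w**2 − 33w − 135 = ((1/2)w + 3/2)(2w**2 + 8w − 90) + (0)
Last nonzero remainder: 2w**2 + 8w − 90. Dividing through by 2 gives the monic gcd w**2 + 4w − 45.
Cancel w**2 + 4w − 45 from numerator and denominator to get the reduced form.

(w + 5)/(w + 3)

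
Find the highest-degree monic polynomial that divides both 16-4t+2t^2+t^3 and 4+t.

Repeated division with remainder:
  t^3+2t^2-4t+16 = (t^2-2t+4)(t+4) + (0)
The last nonzero remainder t+4 is already monic.

4+t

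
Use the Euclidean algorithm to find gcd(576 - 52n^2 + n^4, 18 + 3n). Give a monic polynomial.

By polynomial division,
  n^4 - 52n^2 + 576 = ((1/3)n^3 - 2n^2 - (16/3)n + 32)(3n + 18) + (0)
Last nonzero remainder: 3n + 18. Dividing through by 3 gives the monic gcd n + 6.

6 + n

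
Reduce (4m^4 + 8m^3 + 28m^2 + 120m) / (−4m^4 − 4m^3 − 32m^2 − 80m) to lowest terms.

By polynomial division,
  4m^4 + 8m^3 + 28m^2 + 120m = (−1)(−4m^4 − 4m^3 − 32m^2 − 80m) + (4m^3 − 4m^2 + 40m)
  −4m^4 − 4m^3 − 32m^2 − 80m = (−m − 2)(4m^3 − 4m^2 + 40m) + (0)
Last nonzero remainder: 4m^3 − 4m^2 + 40m. Dividing through by 4 gives the monic gcd m^3 − m^2 + 10m.
Cancel m^3 − m^2 + 10m from numerator and denominator to get the reduced form.

(−m − 3)/(m + 2)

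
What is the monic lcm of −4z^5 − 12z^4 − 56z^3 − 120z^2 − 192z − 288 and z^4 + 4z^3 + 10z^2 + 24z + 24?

Repeated division with remainder:
  −4z^5 − 12z^4 − 56z^3 − 120z^2 − 192z − 288 = (−4z + 4)(z^4 + 4z^3 + 10z^2 + 24z + 24) + (−32z^3 − 64z^2 − 192z − 384)
  z^4 + 4z^3 + 10z^2 + 24z + 24 = (−(1/32)z − 1/16)(−32z^3 − 64z^2 − 192z − 384) + (0)
Last nonzero remainder: −32z^3 − 64z^2 − 192z − 384. Dividing through by −32 gives the monic gcd z^3 + 2z^2 + 6z + 12.
Then lcm(f, g) = f·g / gcd(f, g); expanding and making the result monic gives the answer.

z^6 + 5z^5 + 20z^4 + 58z^3 + 108z^2 + 168z + 144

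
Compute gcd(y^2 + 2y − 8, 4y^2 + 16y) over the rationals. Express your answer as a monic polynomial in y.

Euclidean algorithm in ℚ[y]:
  y^2 + 2y − 8 = (1/4)(4y^2 + 16y) + (−2y − 8)
  4y^2 + 16y = (−2y)(−2y − 8) + (0)
Last nonzero remainder: −2y − 8. Dividing through by −2 gives the monic gcd y + 4.

y + 4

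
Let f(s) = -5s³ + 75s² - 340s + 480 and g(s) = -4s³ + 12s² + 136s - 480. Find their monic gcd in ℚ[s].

Euclidean algorithm in ℚ[s]:
  -5s³ + 75s² - 340s + 480 = (5/4)(-4s³ + 12s² + 136s - 480) + (60s² - 510s + 1080)
  -4s³ + 12s² + 136s - 480 = (-(1/15)s - 11/30)(60s² - 510s + 1080) + (21s - 84)
  60s² - 510s + 1080 = ((20/7)s - 90/7)(21s - 84) + (0)
Last nonzero remainder: 21s - 84. Dividing through by 21 gives the monic gcd s - 4.

s - 4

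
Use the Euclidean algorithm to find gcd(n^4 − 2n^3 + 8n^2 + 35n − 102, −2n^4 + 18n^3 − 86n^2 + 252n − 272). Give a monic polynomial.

n^3 − 5n^2 + 23n − 34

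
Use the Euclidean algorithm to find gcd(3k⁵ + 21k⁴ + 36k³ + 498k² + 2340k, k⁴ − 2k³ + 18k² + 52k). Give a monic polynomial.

Repeated division with remainder:
  3k⁵ + 21k⁴ + 36k³ + 498k² + 2340k = (3k + 27)(k⁴ − 2k³ + 18k² + 52k) + (36k³ − 144k² + 936k)
  k⁴ − 2k³ + 18k² + 52k = ((1/36)k + 1/18)(36k³ − 144k² + 936k) + (0)
Last nonzero remainder: 36k³ − 144k² + 936k. Dividing through by 36 gives the monic gcd k³ − 4k² + 26k.

k³ − 4k² + 26k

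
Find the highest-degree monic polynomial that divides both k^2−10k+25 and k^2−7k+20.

1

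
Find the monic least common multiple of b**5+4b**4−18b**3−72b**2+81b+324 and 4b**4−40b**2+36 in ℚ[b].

Repeated division with remainder:
  b**5+4b**4−18b**3−72b**2+81b+324 = ((1/4)b+1)(4b**4−40b**2+36) + (−8b**3−32b**2+72b+288)
  4b**4−40b**2+36 = (−(1/2)b+2)(−8b**3−32b**2+72b+288) + (60b**2−540)
  −8b**3−32b**2+72b+288 = (−(2/15)b−8/15)(60b**2−540) + (0)
Last nonzero remainder: 60b**2−540. Dividing through by 60 gives the monic gcd b**2−9.
Then lcm(f, g) = f·g / gcd(f, g); expanding and making the result monic gives the answer.

b**7+4b**6−19b**5−76b**4+99b**3+396b**2−81b−324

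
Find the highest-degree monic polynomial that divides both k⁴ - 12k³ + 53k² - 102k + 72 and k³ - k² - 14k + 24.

k² - 5k + 6

Apply the Euclidean algorithm:
  k⁴ - 12k³ + 53k² - 102k + 72 = (k - 11)(k³ - k² - 14k + 24) + (56k² - 280k + 336)
  k³ - k² - 14k + 24 = ((1/56)k + 1/14)(56k² - 280k + 336) + (0)
Last nonzero remainder: 56k² - 280k + 336. Dividing through by 56 gives the monic gcd k² - 5k + 6.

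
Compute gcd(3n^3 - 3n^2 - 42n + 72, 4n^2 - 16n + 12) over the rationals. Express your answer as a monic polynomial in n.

n - 3

Euclidean algorithm in ℚ[n]:
  3n^3 - 3n^2 - 42n + 72 = ((3/4)n + 9/4)(4n^2 - 16n + 12) + (-15n + 45)
  4n^2 - 16n + 12 = (-(4/15)n + 4/15)(-15n + 45) + (0)
Last nonzero remainder: -15n + 45. Dividing through by -15 gives the monic gcd n - 3.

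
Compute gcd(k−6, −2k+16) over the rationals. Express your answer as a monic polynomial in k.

1

Apply the Euclidean algorithm:
  k−6 = (−1/2)(−2k+16) + (2)
  −2k+16 = (−k+8)(2) + (0)
The last nonzero remainder is the constant 2, so the polynomials are coprime and gcd = 1.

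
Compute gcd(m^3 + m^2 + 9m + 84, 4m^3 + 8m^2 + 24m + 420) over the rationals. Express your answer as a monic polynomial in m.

m^2 - 3m + 21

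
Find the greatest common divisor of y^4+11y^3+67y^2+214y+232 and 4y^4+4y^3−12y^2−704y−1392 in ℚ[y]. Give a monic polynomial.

Apply the Euclidean algorithm:
  y^4+11y^3+67y^2+214y+232 = (1/4)(4y^4+4y^3−12y^2−704y−1392) + (10y^3+70y^2+390y+580)
  4y^4+4y^3−12y^2−704y−1392 = ((2/5)y−12/5)(10y^3+70y^2+390y+580) + (0)
Last nonzero remainder: 10y^3+70y^2+390y+580. Dividing through by 10 gives the monic gcd y^3+7y^2+39y+58.

y^3+7y^2+39y+58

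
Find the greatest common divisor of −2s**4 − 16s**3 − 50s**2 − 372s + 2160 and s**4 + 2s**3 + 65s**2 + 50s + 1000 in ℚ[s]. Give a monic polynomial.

By polynomial division,
  −2s**4 − 16s**3 − 50s**2 − 372s + 2160 = (−2)(s**4 + 2s**3 + 65s**2 + 50s + 1000) + (−12s**3 + 80s**2 − 272s + 4160)
  s**4 + 2s**3 + 65s**2 + 50s + 1000 = (−(1/12)s − 13/18)(−12s**3 + 80s**2 − 272s + 4160) + ((901/9)s**2 + (1802/9)s + 36040/9)
  −12s**3 + 80s**2 − 272s + 4160 = (−(108/901)s + 936/901)((901/9)s**2 + (1802/9)s + 36040/9) + (0)
Last nonzero remainder: (901/9)s**2 + (1802/9)s + 36040/9. Dividing through by 901/9 gives the monic gcd s**2 + 2s + 40.

s**2 + 2s + 40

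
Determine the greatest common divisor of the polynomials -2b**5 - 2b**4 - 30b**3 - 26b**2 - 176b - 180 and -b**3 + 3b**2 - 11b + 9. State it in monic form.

b**2 - 2b + 9

By polynomial division,
  -2b**5 - 2b**4 - 30b**3 - 26b**2 - 176b - 180 = (2b**2 + 8b + 32)(-b**3 + 3b**2 - 11b + 9) + (-52b**2 + 104b - 468)
  -b**3 + 3b**2 - 11b + 9 = ((1/52)b - 1/52)(-52b**2 + 104b - 468) + (0)
Last nonzero remainder: -52b**2 + 104b - 468. Dividing through by -52 gives the monic gcd b**2 - 2b + 9.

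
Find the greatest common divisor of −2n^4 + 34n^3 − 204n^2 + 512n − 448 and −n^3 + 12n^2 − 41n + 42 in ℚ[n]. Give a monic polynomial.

n^2 − 9n + 14

By polynomial division,
  −2n^4 + 34n^3 − 204n^2 + 512n − 448 = (2n − 10)(−n^3 + 12n^2 − 41n + 42) + (−2n^2 + 18n − 28)
  −n^3 + 12n^2 − 41n + 42 = ((1/2)n − 3/2)(−2n^2 + 18n − 28) + (0)
Last nonzero remainder: −2n^2 + 18n − 28. Dividing through by −2 gives the monic gcd n^2 − 9n + 14.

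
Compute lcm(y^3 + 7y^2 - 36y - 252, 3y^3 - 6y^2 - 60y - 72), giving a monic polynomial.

Repeated division with remainder:
  y^3 + 7y^2 - 36y - 252 = (1/3)(3y^3 - 6y^2 - 60y - 72) + (9y^2 - 16y - 228)
  3y^3 - 6y^2 - 60y - 72 = ((1/3)y - 2/27)(9y^2 - 16y - 228) + ((400/27)y - 800/9)
  9y^2 - 16y - 228 = ((243/400)y + 513/200)((400/27)y - 800/9) + (0)
Last nonzero remainder: (400/27)y - 800/9. Dividing through by 400/27 gives the monic gcd y - 6.
Then lcm(f, g) = f·g / gcd(f, g); expanding and making the result monic gives the answer.

y^5 + 11y^4 - 4y^3 - 368y^2 - 1152y - 1008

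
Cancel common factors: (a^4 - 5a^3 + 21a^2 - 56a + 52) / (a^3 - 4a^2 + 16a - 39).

(a^2 - 4a + 4)/(a - 3)

Repeated division with remainder:
  a^4 - 5a^3 + 21a^2 - 56a + 52 = (a - 1)(a^3 - 4a^2 + 16a - 39) + (a^2 - a + 13)
  a^3 - 4a^2 + 16a - 39 = (a - 3)(a^2 - a + 13) + (0)
The last nonzero remainder a^2 - a + 13 is already monic.
Cancel a^2 - a + 13 from numerator and denominator to get the reduced form.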